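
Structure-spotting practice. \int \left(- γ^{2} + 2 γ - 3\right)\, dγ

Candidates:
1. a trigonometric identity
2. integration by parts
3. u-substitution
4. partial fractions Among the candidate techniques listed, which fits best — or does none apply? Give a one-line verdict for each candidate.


Best approach: no special technique — every term is a constant multiple of a power of γ; term-wise power-rule integration needs no preliminary transformation.
- a trigonometric identity: with no trigonometric functions present, identity rewriting has no target.
- integration by parts — parts would only shuffle a directly integrable integrand.
- u-substitution: any workable substitution here is cosmetic — the integrand is already in directly integrable form.
- partial fractions — the expression is not a ratio of polynomials that decomposes further.


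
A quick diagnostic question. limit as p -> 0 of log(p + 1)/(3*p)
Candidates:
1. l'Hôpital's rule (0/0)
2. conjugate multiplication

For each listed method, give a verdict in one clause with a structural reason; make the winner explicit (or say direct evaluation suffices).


Verdict: l'Hôpital's rule (0/0) — substituting 0 gives 0 over 0; differentiate top and bottom once and re-evaluate. Expanding numerator and denominator to first order gives the same value — the rule automates exactly that.
- l'Hôpital's rule (0/0): applicable, and directly so.
- conjugate multiplication: rationalization has no target — no divergent radical difference appears.


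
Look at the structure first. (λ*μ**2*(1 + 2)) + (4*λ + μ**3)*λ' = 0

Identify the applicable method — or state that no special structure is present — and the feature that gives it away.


Best approach: the exact-equation method — equality of cross partials is the green light — assemble the potential function term by term.


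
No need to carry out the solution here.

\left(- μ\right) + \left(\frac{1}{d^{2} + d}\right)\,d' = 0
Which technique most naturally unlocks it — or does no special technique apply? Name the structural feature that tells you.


Verdict: separation of variables — the derivative equals a pure function of μ (namely μ) times a pure function of d (namely d^{2} + d); divide and integrate each side. A Bernoulli rewrite would carry it as the equation stands — separating the variables needs no rearrangement either.


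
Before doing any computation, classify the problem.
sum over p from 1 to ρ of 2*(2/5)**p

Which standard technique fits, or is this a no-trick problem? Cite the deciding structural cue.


Best approach: the geometric series formula — each summand is the previous one scaled by 2/5; that constant multiplier is itself the geometric structure.


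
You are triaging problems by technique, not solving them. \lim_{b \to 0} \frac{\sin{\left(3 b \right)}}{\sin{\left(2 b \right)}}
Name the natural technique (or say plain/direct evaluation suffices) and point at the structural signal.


Verdict: l'Hôpital's rule (0/0) — both numerator and denominator vanish at 0: the genuine 0/0 indeterminate that l'Hôpital exists for. One could equally expand both pieces locally and compare leading terms; the rule does that in one stroke.


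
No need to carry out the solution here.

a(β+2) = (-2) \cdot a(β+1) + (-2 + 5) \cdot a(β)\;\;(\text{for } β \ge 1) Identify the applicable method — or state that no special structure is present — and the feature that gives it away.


Technique: the characteristic-root method — the recurrence is linear and homogeneous with constant coefficients, so the ansatz r^β turns it into a polynomial equation for r.


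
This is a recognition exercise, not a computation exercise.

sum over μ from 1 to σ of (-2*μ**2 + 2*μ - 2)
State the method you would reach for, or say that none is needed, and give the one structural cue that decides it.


Diagnosis: no special technique — no cancellation, no constant ratio, no binomial weights — just polynomial terms summed directly.


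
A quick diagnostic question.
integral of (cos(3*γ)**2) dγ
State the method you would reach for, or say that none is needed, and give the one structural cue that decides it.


Diagnosis: a trigonometric identity — cos(3*γ)**2 calls for power reduction: rewrite via double angles before any antiderivative is attempted.


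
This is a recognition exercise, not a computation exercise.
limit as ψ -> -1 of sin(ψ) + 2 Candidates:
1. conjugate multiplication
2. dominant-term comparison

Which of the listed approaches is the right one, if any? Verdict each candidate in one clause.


Verdict: no special technique — the function is continuous at -1; evaluation is itself the limit, no machinery required.
- conjugate multiplication — multiplying by a conjugate would not remove any indeterminacy here.
- dominant-term comparison — this limit is not decided by comparing leading-term growth at infinity.


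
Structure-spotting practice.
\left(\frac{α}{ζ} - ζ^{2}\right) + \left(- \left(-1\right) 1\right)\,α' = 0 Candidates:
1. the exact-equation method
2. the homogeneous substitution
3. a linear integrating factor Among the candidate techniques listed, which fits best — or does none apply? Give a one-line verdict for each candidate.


Verdict: a linear integrating factor — the unknown enters only to the first power against a nonzero forcing term — the integrating-factor template applies directly.
- the exact-equation method — exactness fails on the nose — the mixed partials do not match.
- the homogeneous substitution — the slope changes under joint rescaling, failing the degree-zero test.
- a linear integrating factor: applicable, and directly so.


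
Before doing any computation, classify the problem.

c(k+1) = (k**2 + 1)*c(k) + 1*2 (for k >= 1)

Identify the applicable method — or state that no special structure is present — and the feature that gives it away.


Best approach: a summation factor — rescale the sequence by the product of the weights k**2 + 1 so far — the recurrence collapses to a plain running sum.


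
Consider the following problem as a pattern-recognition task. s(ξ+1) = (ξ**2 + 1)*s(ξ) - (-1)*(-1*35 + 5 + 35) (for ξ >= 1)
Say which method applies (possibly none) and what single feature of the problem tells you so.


Best approach: a summation factor — normalize by the running product of ξ**2 + 1: the left side becomes a difference, and differences sum.


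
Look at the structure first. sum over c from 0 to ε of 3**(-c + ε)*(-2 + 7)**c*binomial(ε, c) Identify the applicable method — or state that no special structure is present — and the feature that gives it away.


Diagnosis: the binomial theorem — binomial coefficients against complementary powers of (-2 + 7) and 3: recognize the binomial expansion and resum.


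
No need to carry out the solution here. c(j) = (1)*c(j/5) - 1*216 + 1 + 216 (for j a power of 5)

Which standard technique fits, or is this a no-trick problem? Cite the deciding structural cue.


Technique: the master substitution — a divide-and-conquer shape: argument j/5, so change variables with j = 5^m and solve the linear version.


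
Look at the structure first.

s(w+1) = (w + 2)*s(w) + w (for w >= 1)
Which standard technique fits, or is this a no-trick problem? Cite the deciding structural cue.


Best approach: a summation factor — rescale the sequence by the product of the weights w + 2 so far — the recurrence collapses to a plain running sum.


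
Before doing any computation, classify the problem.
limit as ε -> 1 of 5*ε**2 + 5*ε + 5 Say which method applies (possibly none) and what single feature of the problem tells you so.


Verdict: no special technique — the expression is continuous at 1 — substitute and evaluate; no indeterminate form appears.


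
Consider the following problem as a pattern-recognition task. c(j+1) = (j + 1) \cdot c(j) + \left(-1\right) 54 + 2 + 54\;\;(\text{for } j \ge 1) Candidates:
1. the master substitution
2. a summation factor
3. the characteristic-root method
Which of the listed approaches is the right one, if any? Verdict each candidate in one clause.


Verdict: a summation factor — rescale the sequence by the product of the weights j + 1 so far — the recurrence collapses to a plain running sum.
- the master substitution — this is shift-type recursion, outside the divide-and-conquer template.
- a summation factor — applicable, and directly so.
- the characteristic-root method: the coefficients vary with the index, breaking the constant-coefficient structure the method needs.


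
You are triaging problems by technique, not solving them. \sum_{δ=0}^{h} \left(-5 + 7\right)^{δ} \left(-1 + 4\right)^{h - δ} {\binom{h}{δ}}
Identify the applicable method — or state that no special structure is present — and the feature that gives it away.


Method: the binomial theorem — terms weighting {\binom{h}{δ}} against matched powers of (-5 + 7) and (-1 + 4) reassemble into ((-5 + 7) + (-1 + 4))^h by the binomial theorem.


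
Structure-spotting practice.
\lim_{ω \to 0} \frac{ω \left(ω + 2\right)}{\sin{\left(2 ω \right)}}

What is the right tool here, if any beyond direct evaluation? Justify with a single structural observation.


Verdict: l'Hôpital's rule (0/0) — both numerator and denominator vanish at 0: the genuine 0/0 indeterminate that l'Hôpital exists for. Expanding numerator and denominator to first order gives the same value — the rule automates exactly that.


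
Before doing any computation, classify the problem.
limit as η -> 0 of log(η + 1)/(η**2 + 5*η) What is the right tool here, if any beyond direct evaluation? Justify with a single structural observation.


Verdict: l'Hôpital's rule (0/0) — the 0/0 form at 0 is the signature situation for l'Hôpital's rule. A first-order expansion at the point is an equally standard path; the rule packages it.


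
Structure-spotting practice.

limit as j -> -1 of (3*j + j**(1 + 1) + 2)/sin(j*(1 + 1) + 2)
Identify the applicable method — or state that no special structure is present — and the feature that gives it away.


Verdict: l'Hôpital's rule (0/0) — substituting -1 gives 0 over 0; differentiate top and bottom once and re-evaluate. Known elementary limits would finish this too — the rule just bypasses the case analysis.


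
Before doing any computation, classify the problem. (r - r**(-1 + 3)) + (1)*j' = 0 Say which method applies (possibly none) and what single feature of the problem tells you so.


Verdict: no special technique — the slope is a function of r alone, so integrate both sides directly.


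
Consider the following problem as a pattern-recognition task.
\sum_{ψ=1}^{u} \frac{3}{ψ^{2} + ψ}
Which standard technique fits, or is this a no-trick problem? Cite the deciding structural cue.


Best approach: telescoping — \frac{3}{ψ^{2} + ψ} hides a difference of shifted reciprocals — decompose it and the middle of the sum vanishes.


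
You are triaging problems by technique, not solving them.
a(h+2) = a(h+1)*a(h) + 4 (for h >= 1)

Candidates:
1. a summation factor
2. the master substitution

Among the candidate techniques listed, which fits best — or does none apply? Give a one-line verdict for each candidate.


Diagnosis: no special technique — the recurrence is nonlinear in the sequence terms; no linear-recurrence method fits it as written — one iterates or studies it directly.
- a summation factor — the recursion is nonlinear — outside the first-order linear family a summation factor addresses.
- the master substitution: this is shift-type recursion, outside the divide-and-conquer template.


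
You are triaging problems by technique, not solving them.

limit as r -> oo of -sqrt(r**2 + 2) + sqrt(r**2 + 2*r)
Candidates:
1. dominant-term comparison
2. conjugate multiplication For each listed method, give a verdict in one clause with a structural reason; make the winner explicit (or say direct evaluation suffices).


Method: conjugate multiplication — the ∞ − ∞ radical form is the exact trigger for the conjugate maneuver.
- dominant-term comparison: this limit is not decided by comparing leading-term growth at infinity.
- conjugate multiplication: applies; the problem has the shape this method handles.


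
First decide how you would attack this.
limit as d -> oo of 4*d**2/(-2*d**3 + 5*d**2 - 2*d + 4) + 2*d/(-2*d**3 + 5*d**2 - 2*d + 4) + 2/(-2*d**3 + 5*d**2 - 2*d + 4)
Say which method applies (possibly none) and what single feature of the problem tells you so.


Diagnosis: dominant-term comparison — at large d only the top-degree terms survive; compare the leading terms and the limit falls out. Viewed as a single quotient this is an ∞/∞ form — an at-infinity application of l'Hôpital's rule would also resolve it; comparing leading growth reads the answer without differentiating.


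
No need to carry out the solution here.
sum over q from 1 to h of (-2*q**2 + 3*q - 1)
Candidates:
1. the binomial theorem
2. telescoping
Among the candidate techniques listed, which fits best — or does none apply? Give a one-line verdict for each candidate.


Technique: no special technique — constant-multiple powers of q with no cancellation partners and no common ratio — use the standard power-sum formulas.
- the binomial theorem — the terms lack the binomial-coefficient-weighted complementary-power pattern of an expansion.
- telescoping — the summand is not presented as a shifted difference — a telescoping rewrite may exist, but the displayed structure does not offer one.


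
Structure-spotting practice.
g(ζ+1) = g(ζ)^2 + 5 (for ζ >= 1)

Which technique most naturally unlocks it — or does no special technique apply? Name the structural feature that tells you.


Diagnosis: no special technique — the update rule curves (it is not linear in the unknown sequence), so no superposition-based closed form attaches — iterate or study it directly.


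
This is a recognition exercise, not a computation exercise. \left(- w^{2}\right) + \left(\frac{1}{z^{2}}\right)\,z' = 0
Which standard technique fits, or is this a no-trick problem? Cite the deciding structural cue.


Diagnosis: separation of variables — a product of single-variable factors, w^{2} and z^{2} — the textbook separable form. An exactness check succeeds on this form as well — separation and the potential function arrive at the same answer, separation more directly.


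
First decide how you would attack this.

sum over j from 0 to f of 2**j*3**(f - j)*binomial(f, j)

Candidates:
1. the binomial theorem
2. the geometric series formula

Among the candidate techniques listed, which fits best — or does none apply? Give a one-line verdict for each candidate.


Best approach: the binomial theorem — binomial coefficients against complementary powers of 2 and 3: recognize the binomial expansion and resum.
- the binomial theorem — applicable, and directly so.
- the geometric series formula — consecutive terms are not related by a fixed multiplier.


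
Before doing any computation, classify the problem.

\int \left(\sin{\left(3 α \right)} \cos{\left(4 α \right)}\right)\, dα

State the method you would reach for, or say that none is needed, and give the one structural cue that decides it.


Method: a trigonometric identity — \sin{\left(3 α \right)} \cos{\left(4 α \right)} mixes two frequencies; the product-to-sum identity splits it into single-frequency sinusoids.


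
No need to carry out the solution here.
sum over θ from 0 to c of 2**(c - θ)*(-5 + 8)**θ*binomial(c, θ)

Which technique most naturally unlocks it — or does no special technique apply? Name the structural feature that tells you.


Method: the binomial theorem — the summand is term θ of a binomial expansion in (-5 + 8) and 2; the whole sum is a single power.


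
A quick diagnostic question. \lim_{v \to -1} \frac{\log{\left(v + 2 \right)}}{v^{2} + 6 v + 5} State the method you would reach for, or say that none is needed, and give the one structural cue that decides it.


Technique: l'Hôpital's rule (0/0) — both numerator and denominator vanish at -1: the genuine 0/0 indeterminate that l'Hôpital exists for. One could equally expand both pieces locally and compare leading terms; the rule does that in one stroke.


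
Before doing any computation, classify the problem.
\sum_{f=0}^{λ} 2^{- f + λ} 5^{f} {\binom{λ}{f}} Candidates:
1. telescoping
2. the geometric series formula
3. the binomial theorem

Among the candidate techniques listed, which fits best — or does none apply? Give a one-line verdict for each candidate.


Method: the binomial theorem — {\binom{λ}{f}} weighting matched powers of 5 and 2 is the expanded form of (5 + 2)^λ — fold it back up.
- telescoping — the summand is not presented as a shifted difference — a telescoping rewrite may exist, but the displayed structure does not offer one.
- the geometric series formula — consecutive terms are not related by a fixed multiplier.
- the binomial theorem: yes — fits the structure here.


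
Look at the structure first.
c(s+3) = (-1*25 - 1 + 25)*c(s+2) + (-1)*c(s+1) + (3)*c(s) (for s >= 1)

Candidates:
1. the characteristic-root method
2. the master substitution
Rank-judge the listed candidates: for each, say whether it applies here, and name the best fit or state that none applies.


Method: the characteristic-root method — shift-invariance with fixed coefficients calls for exponential trials; the characteristic polynomial finds every r^s.
- the characteristic-root method: yes, a natural case for it.
- the master substitution: no fixed divisor shrinks the index between calls.


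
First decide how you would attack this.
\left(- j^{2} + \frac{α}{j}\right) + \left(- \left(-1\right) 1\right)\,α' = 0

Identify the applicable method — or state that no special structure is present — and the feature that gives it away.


Diagnosis: a linear integrating factor — the unknown enters only to the first power against a nonzero forcing term — the integrating-factor template applies directly.


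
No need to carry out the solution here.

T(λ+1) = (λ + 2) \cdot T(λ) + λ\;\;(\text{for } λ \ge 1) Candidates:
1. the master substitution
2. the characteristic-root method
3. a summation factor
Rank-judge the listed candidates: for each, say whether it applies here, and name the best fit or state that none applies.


Verdict: a summation factor — rescale the sequence by the product of the weights λ + 2 so far — the recurrence collapses to a plain running sum.
- the master substitution: this is shift-type recursion, outside the divide-and-conquer template.
- the characteristic-root method — the coefficients change with the index, which the root method cannot absorb.
- a summation factor — a fit — the right tool for this form.


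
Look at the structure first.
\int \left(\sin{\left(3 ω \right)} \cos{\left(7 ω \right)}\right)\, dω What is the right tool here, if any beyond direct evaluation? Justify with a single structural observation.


Technique: a trigonometric identity — apply product-to-sum to \sin{\left(3 ω \right)} \cos{\left(7 ω \right)}: two clean single-angle terms replace one awkward product.


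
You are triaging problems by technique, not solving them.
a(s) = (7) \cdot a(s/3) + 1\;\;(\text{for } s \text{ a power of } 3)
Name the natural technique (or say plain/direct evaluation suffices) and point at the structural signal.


Technique: the master substitution — the argument contracts 3-fold per step: reindex s exponentially and solve the linear recurrence in the new index.


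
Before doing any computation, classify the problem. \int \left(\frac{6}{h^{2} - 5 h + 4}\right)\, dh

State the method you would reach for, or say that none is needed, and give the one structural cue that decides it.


Diagnosis: partial fractions — a proper rational integrand whose denominator splits into simpler factors — decompose into partial fractions first.


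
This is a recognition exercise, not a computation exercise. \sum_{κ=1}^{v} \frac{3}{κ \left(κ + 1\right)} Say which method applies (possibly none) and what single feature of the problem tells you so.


Best approach: telescoping — one partial-fraction pass turns \frac{3}{κ \left(κ + 1\right)} into a shifted difference, and shifted differences telescope.


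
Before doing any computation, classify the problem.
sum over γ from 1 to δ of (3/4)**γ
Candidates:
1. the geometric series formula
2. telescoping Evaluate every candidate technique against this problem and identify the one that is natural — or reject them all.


Verdict: the geometric series formula — check a ratio of consecutive terms: it is 3/4, independent of the index, so the geometric formula closes the sum.
- the geometric series formula — yes, a natural case for it.
- telescoping: the terms as presented offer no neighboring cancellation — a telescoping rewrite may exist, but the displayed structure does not hand one over.


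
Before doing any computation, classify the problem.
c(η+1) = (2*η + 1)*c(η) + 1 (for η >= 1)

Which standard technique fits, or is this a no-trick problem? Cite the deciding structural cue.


Diagnosis: a summation factor — the coefficient 2*η + 1 drifts with the index, so no fixed root exists; normalizing by the cumulative product telescopes it.


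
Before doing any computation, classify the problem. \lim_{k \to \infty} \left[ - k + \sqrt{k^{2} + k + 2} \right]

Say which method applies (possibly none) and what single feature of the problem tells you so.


Technique: conjugate multiplication — both pieces blow up but their difference is finite; the conjugate trick rationalizes \sqrt{k^{2} + k + 2} - k.


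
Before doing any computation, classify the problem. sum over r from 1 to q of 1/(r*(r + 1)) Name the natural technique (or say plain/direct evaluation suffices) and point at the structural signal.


Diagnosis: telescoping — one partial-fraction pass turns 1/(r*(r + 1)) into a shifted difference, and shifted differences telescope.


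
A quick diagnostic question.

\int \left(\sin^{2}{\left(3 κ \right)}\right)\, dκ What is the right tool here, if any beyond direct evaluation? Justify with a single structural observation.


Verdict: a trigonometric identity — the exponent on \sin^{2}{\left(3 κ \right)} is even — the power-reduction identity is the standard preprocessing step.


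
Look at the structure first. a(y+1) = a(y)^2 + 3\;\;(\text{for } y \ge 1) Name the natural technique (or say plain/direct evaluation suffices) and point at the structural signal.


Method: no special technique — the update rule curves (it is not linear in the unknown sequence), so no superposition-based closed form attaches — iterate or study it directly.


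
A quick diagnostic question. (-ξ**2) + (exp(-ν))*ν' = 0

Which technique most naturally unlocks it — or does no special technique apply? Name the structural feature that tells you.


Diagnosis: separation of variables — solved for the derivative, the right side splits multiplicatively into a function of each variable alone — divide and integrate each side. The cross-partial test also passes here (vacuously, each side single-variable); the potential-function route would work, separation is simply more immediate.


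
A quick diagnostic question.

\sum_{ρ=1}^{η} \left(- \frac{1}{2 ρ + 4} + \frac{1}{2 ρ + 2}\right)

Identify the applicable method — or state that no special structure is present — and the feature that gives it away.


Method: telescoping — the summand is built as \frac{1}{2 ρ + 2} minus its own successor — adjacent terms annihilate down the line.


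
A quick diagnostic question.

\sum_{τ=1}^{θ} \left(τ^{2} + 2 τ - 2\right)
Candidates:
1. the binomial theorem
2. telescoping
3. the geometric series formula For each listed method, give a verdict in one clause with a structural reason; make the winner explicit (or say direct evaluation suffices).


Verdict: no special technique — no cancellation, no constant ratio, no binomial weights — just polynomial terms summed directly.
- the binomial theorem — no binomial coefficients pair up with complementary powers here.
- telescoping — the terms as presented offer no neighboring cancellation — a telescoping rewrite may exist, but the displayed structure does not hand one over.
- the geometric series formula — no single multiplier carries one term to the next throughout the sum.


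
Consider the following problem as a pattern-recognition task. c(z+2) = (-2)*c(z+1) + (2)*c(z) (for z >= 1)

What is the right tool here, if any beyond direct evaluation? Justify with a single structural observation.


Verdict: the characteristic-root method — the recurrence treats every index alike (constant coefficients, no forcing) — precisely the regime where r^z trials close it.


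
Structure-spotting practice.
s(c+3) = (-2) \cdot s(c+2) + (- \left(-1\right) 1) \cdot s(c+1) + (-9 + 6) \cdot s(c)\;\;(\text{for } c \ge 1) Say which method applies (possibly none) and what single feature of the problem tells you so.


Method: the characteristic-root method — no index-dependence in the weights and nothing inhomogeneous: classic characteristic-equation setup.


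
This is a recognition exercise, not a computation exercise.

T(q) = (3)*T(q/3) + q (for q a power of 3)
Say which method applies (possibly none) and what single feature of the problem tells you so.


Diagnosis: the master substitution — the argument shrinks by the factor 3, so measure the index on a logarithmic scale and the recursion becomes a shift.


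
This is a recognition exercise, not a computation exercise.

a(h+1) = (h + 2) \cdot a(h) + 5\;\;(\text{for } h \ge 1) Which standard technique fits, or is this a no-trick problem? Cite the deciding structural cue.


Method: a summation factor — first-order linear but the coefficient h + 2 moves with the index — divide by the cumulative product and telescope.


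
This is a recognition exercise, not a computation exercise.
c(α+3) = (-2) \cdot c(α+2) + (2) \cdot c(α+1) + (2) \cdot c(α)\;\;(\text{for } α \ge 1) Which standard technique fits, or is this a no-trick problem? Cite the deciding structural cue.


Best approach: the characteristic-root method — try a geometric ansatz r^α: constant coefficients turn the recurrence into one polynomial equation in r.


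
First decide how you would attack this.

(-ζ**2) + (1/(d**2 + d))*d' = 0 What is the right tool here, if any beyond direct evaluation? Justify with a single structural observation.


Best approach: separation of variables — a product of single-variable factors, ζ**2 and d**2 + d — the textbook separable form. This doubles as a Bernoulli equation in the unknown as written; dividing and integrating works on it directly.


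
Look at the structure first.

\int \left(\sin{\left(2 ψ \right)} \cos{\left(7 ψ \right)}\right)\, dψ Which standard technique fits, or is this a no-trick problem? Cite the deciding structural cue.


Verdict: a trigonometric identity — cross-frequency products like \sin{\left(2 ψ \right)} \cos{\left(7 ψ \right)} are the textbook product-to-sum case — the identity converts them to directly integrable sinusoids.


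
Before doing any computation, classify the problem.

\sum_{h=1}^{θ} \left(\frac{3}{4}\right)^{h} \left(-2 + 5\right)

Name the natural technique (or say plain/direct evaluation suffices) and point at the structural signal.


Verdict: the geometric series formula — each summand is the previous one scaled by \frac{3}{4}; that constant multiplier is itself the geometric structure.


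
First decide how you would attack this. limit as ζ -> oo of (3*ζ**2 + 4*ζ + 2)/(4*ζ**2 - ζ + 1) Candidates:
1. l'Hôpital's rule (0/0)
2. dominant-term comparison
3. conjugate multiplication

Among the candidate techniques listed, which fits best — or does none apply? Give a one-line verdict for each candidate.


Technique: dominant-term comparison — growth-rate triage: the leading powers of ζ decide the limit, everything else is noise.
- l'Hôpital's rule (0/0) — as a single quotient the expression runs to ∞/∞ at the limit point — an at-infinity form of the rule would apply, though the leading-growth comparison is the direct reading.
- dominant-term comparison: a fit — the right tool for this form.
- conjugate multiplication: the conjugate move applies to radical differences, which this is not.


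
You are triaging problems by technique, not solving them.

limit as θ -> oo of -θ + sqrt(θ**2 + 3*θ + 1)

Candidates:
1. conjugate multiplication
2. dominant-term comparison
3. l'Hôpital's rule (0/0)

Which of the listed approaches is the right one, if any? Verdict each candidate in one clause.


Diagnosis: conjugate multiplication — this difference gives up after one conjugate multiplication — the radical structure cancels against its conjugate.
- conjugate multiplication — a fit — the right tool for this form.
- dominant-term comparison: no dominant power emerges to decide the limit by degree comparison.
- l'Hôpital's rule (0/0) — substitution produces ∞ − ∞ rather than a vanishing quotient; the rule needs a 0/0 ratio to act on.


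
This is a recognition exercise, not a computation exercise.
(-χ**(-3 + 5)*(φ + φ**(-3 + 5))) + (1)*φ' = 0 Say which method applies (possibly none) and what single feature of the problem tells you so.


Verdict: separation of variables — separating collects all φ-dependence with the derivative and leaves all χ-dependence opposite: variables separate. A Bernoulli substitution applies to this equation as given; separation takes the same equation in its displayed form.


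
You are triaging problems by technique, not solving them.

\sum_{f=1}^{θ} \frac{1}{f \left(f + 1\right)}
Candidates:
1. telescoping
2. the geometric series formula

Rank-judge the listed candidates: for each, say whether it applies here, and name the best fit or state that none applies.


Technique: telescoping — one partial-fraction pass turns \frac{1}{f \left(f + 1\right)} into a shifted difference, and shifted differences telescope.
- telescoping: a fit — the right tool for this form.
- the geometric series formula — consecutive terms are not related by a fixed multiplier.


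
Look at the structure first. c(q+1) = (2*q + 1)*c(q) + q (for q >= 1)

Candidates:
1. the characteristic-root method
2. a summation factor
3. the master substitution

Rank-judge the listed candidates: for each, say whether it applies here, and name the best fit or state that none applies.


Method: a summation factor — with the index-dependent coefficient 2*q + 1, dividing by the cumulative product turns the left side into a pure difference.
- the characteristic-root method — an index-dependent weight blocks the pure exponential ansatz.
- a summation factor — yes — fits the structure here.
- the master substitution: this is shift-type recursion, outside the divide-and-conquer template.


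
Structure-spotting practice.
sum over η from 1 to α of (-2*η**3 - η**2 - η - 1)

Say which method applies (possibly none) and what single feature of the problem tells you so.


Best approach: no special technique — constant-multiple powers of η with no cancellation partners and no common ratio — use the standard power-sum formulas.


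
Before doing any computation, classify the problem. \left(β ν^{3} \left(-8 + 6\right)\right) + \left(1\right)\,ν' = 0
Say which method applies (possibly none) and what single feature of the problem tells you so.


Best approach: separation of variables — separating collects all ν-dependence with the derivative and leaves all β-dependence opposite: variables separate.


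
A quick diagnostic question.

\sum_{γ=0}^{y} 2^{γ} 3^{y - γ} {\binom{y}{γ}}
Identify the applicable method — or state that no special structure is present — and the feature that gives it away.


Diagnosis: the binomial theorem — {\binom{y}{γ}} weighting matched powers of 2 and 3 is the expanded form of (2 + 3)^y — fold it back up.


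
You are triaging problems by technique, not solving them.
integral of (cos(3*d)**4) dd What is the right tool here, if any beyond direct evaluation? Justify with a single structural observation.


Diagnosis: a trigonometric identity — the exponent on cos(3*d)**4 is even — the power-reduction identity is the standard preprocessing step.


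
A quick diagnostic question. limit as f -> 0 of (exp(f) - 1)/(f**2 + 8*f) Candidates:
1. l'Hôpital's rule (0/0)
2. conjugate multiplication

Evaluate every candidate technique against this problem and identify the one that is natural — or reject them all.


Method: l'Hôpital's rule (0/0) — plug in 0: top and bottom both hit zero, so differentiate each and retry. One could equally expand both pieces locally and compare leading terms; the rule does that in one stroke.
- l'Hôpital's rule (0/0) — a fit — the right tool for this form.
- conjugate multiplication: there are no radicals in tension whose conjugate would simplify matters.


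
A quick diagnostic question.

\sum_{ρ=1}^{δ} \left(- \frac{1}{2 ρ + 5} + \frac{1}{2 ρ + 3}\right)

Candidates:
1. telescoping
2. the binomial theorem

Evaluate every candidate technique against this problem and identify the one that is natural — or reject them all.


Technique: telescoping — write out three consecutive terms and watch the interior cancel: the advanced copy one term subtracts reappears as the very next term's leading piece, pair after pair.
- telescoping — yes — fits the structure here.
- the binomial theorem — the terms do not reassemble into a binomial power.


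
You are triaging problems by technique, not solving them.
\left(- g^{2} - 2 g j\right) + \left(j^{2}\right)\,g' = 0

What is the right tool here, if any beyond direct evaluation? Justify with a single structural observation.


Best approach: the homogeneous substitution — the slope is degree-zero homogeneous: the ratio substitution v = g/j collapses it. Rearranged, this also fits the Bernoulli template directly; the homogeneous substitution reads the structure without the rearrangement.


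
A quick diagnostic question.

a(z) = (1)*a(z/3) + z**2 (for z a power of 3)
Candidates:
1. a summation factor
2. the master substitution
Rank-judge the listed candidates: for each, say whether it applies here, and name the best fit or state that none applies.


Diagnosis: the master substitution — the argument z/3 divides the index by 3; the standard z = 3^m substitution converts it to a constant-shift recurrence.
- a summation factor: a divided-index call is outside the fixed-shift first-order family a summation factor normalizes.
- the master substitution — a fit — the right tool for this form.


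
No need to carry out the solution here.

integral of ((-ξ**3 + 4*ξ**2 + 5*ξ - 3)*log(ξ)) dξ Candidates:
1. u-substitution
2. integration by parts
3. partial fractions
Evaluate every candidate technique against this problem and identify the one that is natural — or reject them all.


Technique: integration by parts — logs resist antidifferentiation but differentiate beautifully; pair log(ξ) with the polynomial -ξ**3 + 4*ξ**2 + 5*ξ - 3 via parts.
- u-substitution — no subexpression of the integrand serves as a whole-integral substitution inner — individual terms may offer their own, but none carries its derivative as a factor of the full integrand; a working change of variable would have to be constructed from outside the expression.
- integration by parts: a fit — the right tool for this form.
- partial fractions — there is no rational-function structure to decompose.


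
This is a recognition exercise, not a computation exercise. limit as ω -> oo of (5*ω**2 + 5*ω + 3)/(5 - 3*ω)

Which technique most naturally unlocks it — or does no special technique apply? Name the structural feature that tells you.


Technique: dominant-term comparison — as ω grows, only the highest-degree terms matter — compare leading terms and read the limit off. As a single quotient, the ∞/∞ shape would yield to repeated differentiation as well — the growth comparison gets there in one look.


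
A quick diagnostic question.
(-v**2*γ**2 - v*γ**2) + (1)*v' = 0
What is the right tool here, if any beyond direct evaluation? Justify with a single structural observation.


Technique: separation of variables — one side of the product carries the independent variable, the other the unknown — the textbook separation shape. A Bernoulli rewrite would carry it as the equation stands — separating the variables needs no rearrangement either.


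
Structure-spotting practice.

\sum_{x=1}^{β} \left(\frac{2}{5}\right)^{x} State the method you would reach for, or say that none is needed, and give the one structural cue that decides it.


Diagnosis: the geometric series formula — each summand is the previous one scaled by \frac{2}{5}; that constant multiplier is itself the geometric structure.


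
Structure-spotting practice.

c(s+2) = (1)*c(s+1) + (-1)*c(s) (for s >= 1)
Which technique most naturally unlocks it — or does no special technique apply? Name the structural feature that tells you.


Best approach: the characteristic-root method — constant coefficients and linearity mean the ansatz r^s reduces it to solving the characteristic polynomial.


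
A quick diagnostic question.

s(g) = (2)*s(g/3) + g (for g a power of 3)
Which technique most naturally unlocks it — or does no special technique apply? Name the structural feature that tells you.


Technique: the master substitution — the argument g/3 divides the index by 3; the standard g = 3^m substitution converts it to a constant-shift recurrence.


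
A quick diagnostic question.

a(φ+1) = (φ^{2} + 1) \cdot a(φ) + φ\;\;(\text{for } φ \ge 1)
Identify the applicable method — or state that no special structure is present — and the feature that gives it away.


Diagnosis: a summation factor — it is first-order linear but the coefficient φ^{2} + 1 depends on the index, so multiply through by a summation factor to telescope it.


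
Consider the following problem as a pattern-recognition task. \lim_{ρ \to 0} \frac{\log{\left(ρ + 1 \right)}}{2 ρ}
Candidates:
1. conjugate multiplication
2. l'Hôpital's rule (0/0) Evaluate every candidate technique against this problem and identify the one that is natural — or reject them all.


Verdict: l'Hôpital's rule (0/0) — numerator and denominator both vanish at 0 — a genuine 0/0 form, which is exactly when l'Hôpital applies. A local series expansion at the point resolves it as well; the rule is the packaged version of that step.
- conjugate multiplication — the conjugate move applies to radical differences, which this is not.
- l'Hôpital's rule (0/0): yes — fits the structure here.


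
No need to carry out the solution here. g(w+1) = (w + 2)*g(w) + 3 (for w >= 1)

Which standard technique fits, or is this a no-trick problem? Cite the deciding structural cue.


Diagnosis: a summation factor — normalize by the running product of w + 2: the left side becomes a difference, and differences sum.


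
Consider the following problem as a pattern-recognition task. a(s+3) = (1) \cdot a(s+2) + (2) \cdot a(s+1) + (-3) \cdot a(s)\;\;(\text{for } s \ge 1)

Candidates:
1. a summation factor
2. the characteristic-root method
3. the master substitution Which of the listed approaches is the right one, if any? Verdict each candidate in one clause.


Technique: the characteristic-root method — try a geometric ansatz r^s: constant coefficients turn the recurrence into one polynomial equation in r.
- a summation factor: the recurrence reaches back more than one step, outside the first-order family a summation factor normalizes.
- the characteristic-root method — yes — fits the structure here.
- the master substitution — there is no divide-the-index recursive argument.
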